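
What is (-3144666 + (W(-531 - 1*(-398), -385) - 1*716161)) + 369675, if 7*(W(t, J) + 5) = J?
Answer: -3491212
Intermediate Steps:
W(t, J) = -5 + J/7
(-3144666 + (W(-531 - 1*(-398), -385) - 1*716161)) + 369675 = (-3144666 + ((-5 + (⅐)*(-385)) - 1*716161)) + 369675 = (-3144666 + ((-5 - 55) - 716161)) + 369675 = (-3144666 + (-60 - 716161)) + 369675 = (-3144666 - 716221) + 369675 = -3860887 + 369675 = -3491212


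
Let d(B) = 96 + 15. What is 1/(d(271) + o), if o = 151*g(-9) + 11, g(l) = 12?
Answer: 1/1934 ≈ 0.00051706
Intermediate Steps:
d(B) = 111
o = 1823 (o = 151*12 + 11 = 1812 + 11 = 1823)
1/(d(271) + o) = 1/(111 + 1823) = 1/1934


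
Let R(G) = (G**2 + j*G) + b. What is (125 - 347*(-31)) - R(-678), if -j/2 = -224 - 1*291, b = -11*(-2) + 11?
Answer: 249505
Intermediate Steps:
b = 33 (b = 22 + 11 = 33)
j = 1030 (j = -2*(-224 - 1*291) = -2*(-224 - 291) = -2*(-515) = 1030)
R(G) = 33 + G**2 + 1030*G (R(G) = (G**2 + 1030*G) + 33 = 33 + G**2 + 1030*G)
(125 - 347*(-31)) - R(-678) = (125 - 347*(-31)) - (33 + (-678)**2 + 1030*(-678)) = (125 + 10757) - (33 + 459684 - 698340) = 10882 - 1*(-238623) = 10882 + 238623 = 249505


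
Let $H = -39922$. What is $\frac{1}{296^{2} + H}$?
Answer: $\frac{1}{47694} \approx 2.0967 \cdot 10^{-5}$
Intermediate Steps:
$\frac{1}{296^{2} + H} = \frac{1}{296^{2} - 39922} = \frac{1}{87616 - 39922} = \frac{1}{47694}$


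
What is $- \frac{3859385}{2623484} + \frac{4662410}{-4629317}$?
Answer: $- \frac{30098074626485}{12144939080428} \approx -2.4782$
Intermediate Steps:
$- \frac{3859385}{2623484} + \frac{4662410}{-4629317} = \left(-3859385\right) \frac{1}{2623484} + 4662410 \left(- \frac{1}{4629317}\right) = - \frac{3859385}{2623484} - \frac{4662410}{4629317} = - \frac{30098074626485}{12144939080428}$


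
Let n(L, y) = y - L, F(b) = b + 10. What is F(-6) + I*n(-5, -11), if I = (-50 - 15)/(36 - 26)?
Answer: 43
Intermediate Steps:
F(b) = 10 + b
I = -13/2 (I = -65/10 = -65*⅒ = -13/2 ≈ -6.5000)
F(-6) + I*n(-5, -11) = (10 - 6) - 13*(-11 - 1*(-5))/2 = 4 - 13*(-11 + 5)/2 = 4 - 13/2*(-6) = 4 + 39 = 43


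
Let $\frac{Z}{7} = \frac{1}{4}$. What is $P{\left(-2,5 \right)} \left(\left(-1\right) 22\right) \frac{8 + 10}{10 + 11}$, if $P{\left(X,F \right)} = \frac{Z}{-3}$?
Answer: $11$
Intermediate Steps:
$Z = \frac{7}{4} \approx 1.75$
$P{\left(X,F \right)} = - \frac{7}{12}$ ($P{\left(X,F \right)} = \frac{7}{4 \left(-3\right)} = \frac{7}{4} \left(- \frac{1}{3}\right) = - \frac{7}{12}$)
$P{\left(-2,5 \right)} \left(\left(-1\right) 22\right) \frac{8 + 10}{10 + 11} = - \frac{7 \left(\left(-1\right) 22\right)}{12} \frac{8 + 10}{10 + 11} = \left(- \frac{7}{12}\right) \left(-22\right) \frac{18}{21} = \frac{77 \cdot 18 \cdot \frac{1}{21}}{6} = \frac{77}{6} \cdot \frac{6}{7} = 11$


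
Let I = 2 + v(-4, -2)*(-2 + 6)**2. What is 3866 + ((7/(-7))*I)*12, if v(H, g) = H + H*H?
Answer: 1538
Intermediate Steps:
v(H, g) = H + H**2
I = 194 (I = 2 + (-4*(1 - 4))*(-2 + 6)**2 = 2 - 4*(-3)*4**2 = 2 + 12*16 = 2 + 192 = 194)
3866 + ((7/(-7))*I)*12 = 3866 + ((7/(-7))*194)*12 = 3866 + ((7*(-1/7))*194)*12 = 3866 - 1*194*12 = 3866 - 194*12 = 3866 - 2328 = 1538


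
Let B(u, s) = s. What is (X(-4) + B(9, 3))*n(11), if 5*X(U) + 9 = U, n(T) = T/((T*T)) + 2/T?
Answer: 6/55 ≈ 0.10909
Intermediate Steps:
n(T) = 3/T (n(T) = T/(T²) + 2/T = T/T² + 2/T = 1/T + 2/T = 3/T)
X(U) = -9/5 + U/5
(X(-4) + B(9, 3))*n(11) = ((-9/5 + (⅕)*(-4)) + 3)*(3/11) = ((-9/5 - ⅘) + 3)*(3*(1/11)) = (-13/5 + 3)*(3/11) = (⅖)*(3/11) = 6/55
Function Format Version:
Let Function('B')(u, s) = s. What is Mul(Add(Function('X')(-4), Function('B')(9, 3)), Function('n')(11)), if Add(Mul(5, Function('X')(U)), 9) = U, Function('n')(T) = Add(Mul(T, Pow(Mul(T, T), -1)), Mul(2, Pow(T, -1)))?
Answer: Rational(6, 55) ≈ 0.10909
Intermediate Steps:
Function('n')(T) = Mul(3, Pow(T, -1)) (Function('n')(T) = Add(Mul(T, Pow(Pow(T, 2), -1)), Mul(2, Pow(T, -1))) = Add(Mul(T, Pow(T, -2)), Mul(2, Pow(T, -1))) = Add(Pow(T, -1), Mul(2, Pow(T, -1))) = Mul(3, Pow(T, -1)))
Function('X')(U) = Add(Rational(-9, 5), Mul(Rational(1, 5), U))
Mul(Add(Function('X')(-4), Function('B')(9, 3)), Function('n')(11)) = Mul(Add(Add(Rational(-9, 5), Mul(Rational(1, 5), -4)), 3), Mul(3, Pow(11, -1))) = Mul(Add(Add(Rational(-9, 5), Rational(-4, 5)), 3), Mul(3, Rational(1, 11))) = Mul(Add(Rational(-13, 5), 3), Rational(3, 11)) = Mul(Rational(2, 5), Rational(3, 11)) = Rational(6, 55)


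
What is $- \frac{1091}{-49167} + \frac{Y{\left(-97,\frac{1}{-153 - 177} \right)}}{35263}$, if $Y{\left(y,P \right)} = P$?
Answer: $\frac{4231896241}{190715351310} \approx 0.02219$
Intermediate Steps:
$- \frac{1091}{-49167} + \frac{Y{\left(-97,\frac{1}{-153 - 177} \right)}}{35263} = - \frac{1091}{-49167} + \frac{1}{\left(-153 - 177\right) 35263} = \left(-1091\right) \left(- \frac{1}{49167}\right) + \frac{1}{-330} \cdot \frac{1}{35263} = \frac{1091}{49167} - \frac{1}{11636790} = \frac{4231896241}{190715351310}$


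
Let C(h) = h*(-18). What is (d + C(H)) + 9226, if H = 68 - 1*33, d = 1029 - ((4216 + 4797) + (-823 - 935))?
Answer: 2370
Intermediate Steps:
d = -6226 (d = 1029 - (9013 - 1758) = 1029 - 1*7255 = 1029 - 7255 = -6226)
H = 35 (H = 68 - 33 = 35)
C(h) = -18*h
(d + C(H)) + 9226 = (-6226 - 18*35) + 9226 = (-6226 - 630) + 9226 = -6856 + 9226 = 2370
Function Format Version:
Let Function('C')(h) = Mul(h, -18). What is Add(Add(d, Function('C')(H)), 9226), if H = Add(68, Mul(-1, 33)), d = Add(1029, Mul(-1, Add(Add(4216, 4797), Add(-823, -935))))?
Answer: 2370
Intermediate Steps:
d = -6226 (d = Add(1029, Mul(-1, Add(9013, -1758))) = Add(1029, Mul(-1, 7255)) = Add(1029, -7255) = -6226)
H = 35 (H = Add(68, -33) = 35)
Function('C')(h) = Mul(-18, h)
Add(Add(d, Function('C')(H)), 9226) = Add(Add(-6226, Mul(-18, 35)), 9226) = Add(Add(-6226, -630), 9226) = Add(-6856, 9226) = 2370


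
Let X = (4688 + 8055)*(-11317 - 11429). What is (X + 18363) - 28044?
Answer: -289861959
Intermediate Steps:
X = -289852278 (X = 12743*(-22746) = -289852278)
(X + 18363) - 28044 = (-289852278 + 18363) - 28044 = -289833915 - 28044 = -289861959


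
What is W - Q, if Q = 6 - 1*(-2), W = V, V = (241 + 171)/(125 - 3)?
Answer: -282/61 ≈ -4.6229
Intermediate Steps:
V = 206/61 (V = 412/122 = 412*(1/122) = 206/61 ≈ 3.3770)
W = 206/61 ≈ 3.3770
Q = 8 (Q = 6 + 2 = 8)
W - Q = 206/61 - 1*8 = 206/61 - 8 = -282/61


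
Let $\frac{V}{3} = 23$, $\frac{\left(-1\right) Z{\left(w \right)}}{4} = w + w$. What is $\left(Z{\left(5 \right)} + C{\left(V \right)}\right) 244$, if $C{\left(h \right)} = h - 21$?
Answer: $1952$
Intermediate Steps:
$Z{\left(w \right)} = - 8 w$ ($Z{\left(w \right)} = - 4 \left(w + w\right) = - 4 \cdot 2 w = - 8 w$)
$V = 69$ ($V = 3 \cdot 23 = 69$)
$C{\left(h \right)} = -21 + h$
$\left(Z{\left(5 \right)} + C{\left(V \right)}\right) 244 = \left(\left(-8\right) 5 + \left(-21 + 69\right)\right) 244 = \left(-40 + 48\right) 244 = 8 \cdot 244 = 1952$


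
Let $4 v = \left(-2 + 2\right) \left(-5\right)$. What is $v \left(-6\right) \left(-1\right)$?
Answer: $0$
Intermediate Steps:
$v = 0$ ($v = \frac{\left(-2 + 2\right) \left(-5\right)}{4} = \frac{0 \left(-5\right)}{4} = \frac{1}{4} \cdot 0 = 0$)
$v \left(-6\right) \left(-1\right) = 0 \left(-6\right) \left(-1\right) = 0 \left(-1\right) = 0$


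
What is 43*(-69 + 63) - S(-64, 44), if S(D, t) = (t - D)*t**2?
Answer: -209346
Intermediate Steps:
S(D, t) = t**2*(t - D)
43*(-69 + 63) - S(-64, 44) = 43*(-69 + 63) - 44**2*(44 - 1*(-64)) = 43*(-6) - 1936*(44 + 64) = -258 - 1936*108 = -258 - 1*209088 = -258 - 209088 = -209346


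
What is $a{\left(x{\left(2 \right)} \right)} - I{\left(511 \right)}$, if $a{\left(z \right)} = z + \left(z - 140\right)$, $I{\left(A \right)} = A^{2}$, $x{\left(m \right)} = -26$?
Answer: $-261313$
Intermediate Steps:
$a{\left(z \right)} = -140 + 2 z$ ($a{\left(z \right)} = z + \left(z - 140\right) = z + \left(-140 + z\right) = -140 + 2 z$)
$a{\left(x{\left(2 \right)} \right)} - I{\left(511 \right)} = \left(-140 + 2 \left(-26\right)\right) - 511^{2} = \left(-140 - 52\right) - 261121 = -192 - 261121 = -261313$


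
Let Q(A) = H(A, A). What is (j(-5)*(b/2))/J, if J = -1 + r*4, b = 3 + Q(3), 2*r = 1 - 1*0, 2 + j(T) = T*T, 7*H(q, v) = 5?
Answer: 299/7 ≈ 42.714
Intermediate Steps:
H(q, v) = 5/7 (H(q, v) = (1/7)*5 = 5/7)
j(T) = -2 + T**2 (j(T) = -2 + T*T = -2 + T**2)
Q(A) = 5/7
r = 1/2 (r = (1 - 1*0)/2 = (1 + 0)/2 = (1/2)*1 = 1/2 ≈ 0.50000)
b = 26/7 (b = 3 + 5/7 = 26/7 ≈ 3.7143)
J = 1 (J = -1 + (1/2)*4 = -1 + 2 = 1)
(j(-5)*(b/2))/J = ((-2 + (-5)**2)*((26/7)/2))/1 = ((-2 + 25)*((26/7)*(1/2)))*1 = (23*(13/7))*1 = (299/7)*1 = 299/7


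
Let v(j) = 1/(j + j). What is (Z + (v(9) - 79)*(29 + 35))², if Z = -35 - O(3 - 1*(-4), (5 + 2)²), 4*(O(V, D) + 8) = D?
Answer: 33599256601/1296 ≈ 2.5925e+7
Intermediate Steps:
v(j) = 1/(2*j)
O(V, D) = -8 + D/4
Z = -157/4 (Z = -35 - (-8 + (5 + 2)²/4) = -35 - (-8 + (¼)*7²) = -35 - (-8 + (¼)*49) = -35 - (-8 + 49/4) = -35 - 1*17/4 = -35 - 17/4 = -157/4 ≈ -39.250)
(Z + (v(9) - 79)*(29 + 35))² = (-157/4 + ((½)/9 - 79)*(29 + 35))² = (-157/4 + ((½)*(⅑) - 79)*64)² = (-157/4 + (1/18 - 79)*64)² = (-157/4 - 1421/18*64)² = (-157/4 - 45472/9)² = (-183301/36)² = 33599256601/1296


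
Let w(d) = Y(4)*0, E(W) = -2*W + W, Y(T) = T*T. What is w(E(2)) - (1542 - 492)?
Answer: -1050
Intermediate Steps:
Y(T) = T**2
E(W) = -W
w(d) = 0 (w(d) = 4**2*0 = 16*0 = 0)
w(E(2)) - (1542 - 492) = 0 - (1542 - 492) = 0 - 1*1050 = 0 - 1050 = -1050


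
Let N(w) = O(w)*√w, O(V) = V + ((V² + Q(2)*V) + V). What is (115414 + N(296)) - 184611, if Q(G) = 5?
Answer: -69197 + 179376*√74 ≈ 1.4739e+6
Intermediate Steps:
O(V) = V² + 7*V (O(V) = V + ((V² + 5*V) + V) = V + (V² + 6*V) = V² + 7*V)
N(w) = w^(3/2)*(7 + w) (N(w) = (w*(7 + w))*√w = w^(3/2)*(7 + w))
(115414 + N(296)) - 184611 = (115414 + 296^(3/2)*(7 + 296)) - 184611 = (115414 + (592*√74)*303) - 184611 = (115414 + 179376*√74) - 184611 = -69197 + 179376*√74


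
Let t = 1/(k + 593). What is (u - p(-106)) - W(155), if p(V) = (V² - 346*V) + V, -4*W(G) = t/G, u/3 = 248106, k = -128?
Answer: 200804409601/288300 ≈ 6.9651e+5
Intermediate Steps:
t = 1/465 (t = 1/(-128 + 593) = 1/465 ≈ 0.0021505)
u = 744318 (u = 3*248106 = 744318)
W(G) = -1/(1860*G)
p(V) = V² - 345*V
(u - p(-106)) - W(155) = (744318 - (-106)*(-345 - 106)) - (-1)/(1860*155) = (744318 - (-106)*(-451)) - (-1)/(1860*155) = (744318 - 1*47806) - 1*(-1/288300) = (744318 - 47806) + 1/288300 = 696512 + 1/288300 = 200804409601/288300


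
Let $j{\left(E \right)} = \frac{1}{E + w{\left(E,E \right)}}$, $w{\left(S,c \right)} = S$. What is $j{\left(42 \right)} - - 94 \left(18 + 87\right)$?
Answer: $\frac{829081}{84} \approx 9870.0$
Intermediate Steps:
$j{\left(E \right)} = \frac{1}{2 E}$ ($j{\left(E \right)} = \frac{1}{E + E} = \frac{1}{2 E}$)
$j{\left(42 \right)} - - 94 \left(18 + 87\right) = \frac{1}{2 \cdot 42} - - 94 \left(18 + 87\right) = \frac{1}{2} \cdot \frac{1}{42} - \left(-94\right) 105 = \frac{1}{84} - -9870 = \frac{1}{84} + 9870 = \frac{829081}{84}$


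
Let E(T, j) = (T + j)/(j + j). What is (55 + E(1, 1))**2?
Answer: 3136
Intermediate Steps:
E(T, j) = (T + j)/(2*j) (E(T, j) = (T + j)/((2*j)) = (T + j)*(1/(2*j)) = (T + j)/(2*j))
(55 + E(1, 1))**2 = (55 + (1/2)*(1 + 1)/1)**2 = (55 + (1/2)*1*2)**2 = (55 + 1)**2 = 56**2 = 3136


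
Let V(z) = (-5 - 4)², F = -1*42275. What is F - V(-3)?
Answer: -42356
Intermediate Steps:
F = -42275
V(z) = 81 (V(z) = (-9)² = 81)
F - V(-3) = -42275 - 1*81 = -42275 - 81 = -42356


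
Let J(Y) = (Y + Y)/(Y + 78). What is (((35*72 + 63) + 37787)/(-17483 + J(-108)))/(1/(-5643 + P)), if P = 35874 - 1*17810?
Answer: -2507178850/87379 ≈ -28693.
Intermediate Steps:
P = 18064 (P = 35874 - 17810 = 18064)
J(Y) = 2*Y/(78 + Y) (J(Y) = (2*Y)/(78 + Y) = 2*Y/(78 + Y))
(((35*72 + 63) + 37787)/(-17483 + J(-108)))/(1/(-5643 + P)) = (((35*72 + 63) + 37787)/(-17483 + 2*(-108)/(78 - 108)))/(1/(-5643 + 18064)) = (((2520 + 63) + 37787)/(-17483 + 2*(-108)/(-30)))/(1/12421) = ((2583 + 37787)/(-17483 + 2*(-108)*(-1/30)))/(1/12421) = (40370/(-17483 + 36/5))*12421 = (40370/(-87379/5))*12421 = (40370*(-5/87379))*12421 = -201850/87379*12421 = -2507178850/87379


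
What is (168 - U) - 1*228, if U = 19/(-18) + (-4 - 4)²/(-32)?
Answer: -1025/18 ≈ -56.944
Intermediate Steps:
U = -55/18 (U = 19*(-1/18) + (-8)²*(-1/32) = -19/18 + 64*(-1/32) = -19/18 - 2 = -55/18 ≈ -3.0556)
(168 - U) - 1*228 = (168 - 1*(-55/18)) - 1*228 = (168 + 55/18) - 228 = 3079/18 - 228 = -1025/18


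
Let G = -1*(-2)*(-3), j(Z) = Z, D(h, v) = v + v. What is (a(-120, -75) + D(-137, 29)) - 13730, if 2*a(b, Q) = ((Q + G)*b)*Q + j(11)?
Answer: -756333/2 ≈ -3.7817e+5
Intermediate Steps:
D(h, v) = 2*v
G = -6 (G = 2*(-3) = -6)
a(b, Q) = 11/2 + Q*b*(-6 + Q)/2 (a(b, Q) = (((Q - 6)*b)*Q + 11)/2 = (((-6 + Q)*b)*Q + 11)/2 = ((b*(-6 + Q))*Q + 11)/2 = (Q*b*(-6 + Q) + 11)/2 = (11 + Q*b*(-6 + Q))/2 = 11/2 + Q*b*(-6 + Q)/2)
(a(-120, -75) + D(-137, 29)) - 13730 = ((11/2 + (½)*(-120)*(-75)² - 3*(-75)*(-120)) + 2*29) - 13730 = ((11/2 + (½)*(-120)*5625 - 27000) + 58) - 13730 = ((11/2 - 337500 - 27000) + 58) - 13730 = (-728989/2 + 58) - 13730 = -728873/2 - 13730 = -756333/2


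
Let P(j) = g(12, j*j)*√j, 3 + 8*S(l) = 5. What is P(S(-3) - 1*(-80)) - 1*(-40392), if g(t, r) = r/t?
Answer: 40392 + 34347*√321/128 ≈ 45200.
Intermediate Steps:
S(l) = ¼ (S(l) = -3/8 + (⅛)*5 = -3/8 + 5/8 = ¼)
P(j) = j^(5/2)/12 (P(j) = ((j*j)/12)*√j = (j²*(1/12))*√j = (j²/12)*√j = j^(5/2)/12)
P(S(-3) - 1*(-80)) - 1*(-40392) = (¼ - 1*(-80))^(5/2)/12 - 1*(-40392) = (¼ + 80)^(5/2)/12 + 40392 = (321/4)^(5/2)/12 + 40392 = (103041*√321/32)/12 + 40392 = 34347*√321/128 + 40392 = 40392 + 34347*√321/128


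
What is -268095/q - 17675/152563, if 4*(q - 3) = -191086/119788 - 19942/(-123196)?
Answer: -12574974526429377635/123907068520424 ≈ -1.0149e+5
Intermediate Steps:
q = 2436509544/922337653 (q = 3 + (-191086/119788 - 19942/(-123196))/4 = 3 + (-191086*1/119788 - 19942*(-1/123196))/4 = 3 + (-95543/59894 + 9971/61598)/4 = 3 + (¼)*(-1322013660/922337653) = 3 - 330503415/922337653 = 2436509544/922337653 ≈ 2.6417)
-268095/q - 17675/152563 = -268095/2436509544/922337653 - 17675/152563 = -268095*922337653/2436509544 - 17675*1/152563 = -82424704360345/812169848 - 17675/152563 = -12574974526429377635/123907068520424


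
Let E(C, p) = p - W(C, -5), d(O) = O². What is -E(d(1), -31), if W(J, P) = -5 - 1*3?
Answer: 23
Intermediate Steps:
W(J, P) = -8 (W(J, P) = -5 - 3 = -8)
E(C, p) = 8 + p (E(C, p) = p - 1*(-8) = p + 8 = 8 + p)
-E(d(1), -31) = -(8 - 31) = -1*(-23) = 23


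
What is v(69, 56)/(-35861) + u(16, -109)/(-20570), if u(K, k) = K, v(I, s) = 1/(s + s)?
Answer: -32141741/41309003120 ≈ -0.00077808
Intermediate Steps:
v(I, s) = 1/(2*s)
v(69, 56)/(-35861) + u(16, -109)/(-20570) = ((½)/56)/(-35861) + 16/(-20570) = ((½)*(1/56))*(-1/35861) + 16*(-1/20570) = (1/112)*(-1/35861) - 8/10285 = -1/4016432 - 8/10285 = -32141741/41309003120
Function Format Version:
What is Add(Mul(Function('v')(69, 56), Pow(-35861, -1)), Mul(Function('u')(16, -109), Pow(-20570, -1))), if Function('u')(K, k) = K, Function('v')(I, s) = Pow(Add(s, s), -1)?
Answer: Rational(-32141741, 41309003120) ≈ -0.00077808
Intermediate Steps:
Function('v')(I, s) = Mul(Rational(1, 2), Pow(s, -1)) (Function('v')(I, s) = Pow(Mul(2, s), -1) = Mul(Rational(1, 2), Pow(s, -1)))
Add(Mul(Function('v')(69, 56), Pow(-35861, -1)), Mul(Function('u')(16, -109), Pow(-20570, -1))) = Add(Mul(Mul(Rational(1, 2), Pow(56, -1)), Pow(-35861, -1)), Mul(16, Pow(-20570, -1))) = Add(Mul(Mul(Rational(1, 2), Rational(1, 56)), Rational(-1, 35861)), Mul(16, Rational(-1, 20570))) = Add(Mul(Rational(1, 112), Rational(-1, 35861)), Rational(-8, 10285)) = Add(Rational(-1, 4016432), Rational(-8, 10285)) = Rational(-32141741, 41309003120)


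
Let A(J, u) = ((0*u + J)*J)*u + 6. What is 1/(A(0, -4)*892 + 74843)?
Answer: 1/80195 ≈ 1.2470e-5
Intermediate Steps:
A(J, u) = 6 + u*J² (A(J, u) = ((0 + J)*J)*u + 6 = (J*J)*u + 6 = J²*u + 6 = u*J² + 6 = 6 + u*J²)
1/(A(0, -4)*892 + 74843) = 1/((6 - 4*0²)*892 + 74843) = 1/((6 - 4*0)*892 + 74843) = 1/((6 + 0)*892 + 74843) = 1/(6*892 + 74843) = 1/(5352 + 74843) = 1/80195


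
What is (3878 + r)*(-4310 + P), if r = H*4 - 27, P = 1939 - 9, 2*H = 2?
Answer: -9174900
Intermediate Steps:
H = 1 (H = (1/2)*2 = 1)
P = 1930
r = -23 (r = 1*4 - 27 = 4 - 27 = -23)
(3878 + r)*(-4310 + P) = (3878 - 23)*(-4310 + 1930) = 3855*(-2380) = -9174900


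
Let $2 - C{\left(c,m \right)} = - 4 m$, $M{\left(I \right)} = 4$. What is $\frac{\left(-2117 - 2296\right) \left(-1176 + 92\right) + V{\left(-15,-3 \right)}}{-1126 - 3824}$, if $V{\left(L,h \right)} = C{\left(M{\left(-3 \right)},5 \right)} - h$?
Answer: $- \frac{4783717}{4950} \approx -966.41$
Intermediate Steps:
$C{\left(c,m \right)} = 2 + 4 m$ ($C{\left(c,m \right)} = 2 - - 4 m = 2 + 4 m$)
$V{\left(L,h \right)} = 22 - h$ ($V{\left(L,h \right)} = \left(2 + 4 \cdot 5\right) - h = \left(2 + 20\right) - h = 22 - h$)
$\frac{\left(-2117 - 2296\right) \left(-1176 + 92\right) + V{\left(-15,-3 \right)}}{-1126 - 3824} = \frac{\left(-2117 - 2296\right) \left(-1176 + 92\right) + \left(22 - -3\right)}{-1126 - 3824} = \frac{\left(-4413\right) \left(-1084\right) + \left(22 + 3\right)}{-4950} = \left(4783692 + 25\right) \left(- \frac{1}{4950}\right) = 4783717 \left(- \frac{1}{4950}\right) = - \frac{4783717}{4950}$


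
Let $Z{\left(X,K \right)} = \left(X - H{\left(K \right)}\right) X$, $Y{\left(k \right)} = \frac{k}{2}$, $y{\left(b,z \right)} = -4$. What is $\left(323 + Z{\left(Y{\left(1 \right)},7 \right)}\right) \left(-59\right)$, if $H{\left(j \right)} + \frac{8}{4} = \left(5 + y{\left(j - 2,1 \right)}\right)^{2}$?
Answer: $- \frac{76405}{4} \approx -19101.0$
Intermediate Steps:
$H{\left(j \right)} = -1$ ($H{\left(j \right)} = -2 + \left(5 - 4\right)^{2} = -2 + 1^{2} = -2 + 1 = -1$)
$Y{\left(k \right)} = \frac{k}{2}$ ($Y{\left(k \right)} = k \frac{1}{2} = \frac{k}{2}$)
$Z{\left(X,K \right)} = X \left(1 + X\right)$ ($Z{\left(X,K \right)} = \left(X - -1\right) X = \left(X + 1\right) X = \left(1 + X\right) X = X \left(1 + X\right)$)
$\left(323 + Z{\left(Y{\left(1 \right)},7 \right)}\right) \left(-59\right) = \left(323 + \frac{1}{2} \cdot 1 \left(1 + \frac{1}{2} \cdot 1\right)\right) \left(-59\right) = \left(323 + \frac{1 + \frac{1}{2}}{2}\right) \left(-59\right) = \left(323 + \frac{1}{2} \cdot \frac{3}{2}\right) \left(-59\right) = \left(323 + \frac{3}{4}\right) \left(-59\right) = \frac{1295}{4} \left(-59\right) = - \frac{76405}{4}$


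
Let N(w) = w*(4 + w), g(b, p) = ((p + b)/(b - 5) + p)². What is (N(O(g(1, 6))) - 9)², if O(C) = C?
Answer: 9942682369/65536 ≈ 1.5171e+5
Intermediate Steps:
g(b, p) = (p + (b + p)/(-5 + b))² (g(b, p) = ((b + p)/(-5 + b) + p)² = (p + (b + p)/(-5 + b))²)
(N(O(g(1, 6))) - 9)² = (((1 - 4*6 + 1*6)²/(-5 + 1)²)*(4 + (1 - 4*6 + 1*6)²/(-5 + 1)²) - 9)² = (((1 - 24 + 6)²/(-4)²)*(4 + (1 - 24 + 6)²/(-4)²) - 9)² = (((1/16)*(-17)²)*(4 + (1/16)*(-17)²) - 9)² = (((1/16)*289)*(4 + (1/16)*289) - 9)² = (289*(4 + 289/16)/16 - 9)² = ((289/16)*(353/16) - 9)² = (102017/256 - 9)² = (99713/256)² = 9942682369/65536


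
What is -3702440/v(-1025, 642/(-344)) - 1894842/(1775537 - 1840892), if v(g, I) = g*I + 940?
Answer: -2712636116186/2138001685 ≈ -1268.8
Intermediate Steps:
v(g, I) = 940 + I*g (v(g, I) = I*g + 940 = 940 + I*g)
-3702440/v(-1025, 642/(-344)) - 1894842/(1775537 - 1840892) = -3702440/(940 + (642/(-344))*(-1025)) - 1894842/(1775537 - 1840892) = -3702440/(940 + (642*(-1/344))*(-1025)) - 1894842/(-65355) = -3702440/(940 - 321/172*(-1025)) - 1894842*(-1/65355) = -3702440/(940 + 329025/172) + 631614/21785 = -3702440/490705/172 + 631614/21785 = -3702440*172/490705 + 631614/21785 = -127363936/98141 + 631614/21785 = -2712636116186/2138001685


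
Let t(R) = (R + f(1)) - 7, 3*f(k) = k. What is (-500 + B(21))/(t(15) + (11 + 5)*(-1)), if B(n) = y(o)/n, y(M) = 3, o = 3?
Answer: 10497/161 ≈ 65.199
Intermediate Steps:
f(k) = k/3
B(n) = 3/n
t(R) = -20/3 + R (t(R) = (R + (⅓)*1) - 7 = (R + ⅓) - 7 = (⅓ + R) - 7 = -20/3 + R)
(-500 + B(21))/(t(15) + (11 + 5)*(-1)) = (-500 + 3/21)/((-20/3 + 15) + (11 + 5)*(-1)) = (-500 + 3*(1/21))/(25/3 + 16*(-1)) = (-500 + ⅐)/(25/3 - 16) = -3499/(7*(-23/3)) = -3499/7*(-3/23) = 10497/161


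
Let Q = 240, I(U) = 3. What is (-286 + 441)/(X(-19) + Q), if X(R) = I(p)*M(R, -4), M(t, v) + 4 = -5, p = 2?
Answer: 155/213 ≈ 0.72770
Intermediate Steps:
M(t, v) = -9 (M(t, v) = -4 - 5 = -9)
X(R) = -27 (X(R) = 3*(-9) = -27)
(-286 + 441)/(X(-19) + Q) = (-286 + 441)/(-27 + 240) = 155/213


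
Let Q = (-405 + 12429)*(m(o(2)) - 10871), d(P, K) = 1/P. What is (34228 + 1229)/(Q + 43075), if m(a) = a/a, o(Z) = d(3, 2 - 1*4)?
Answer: -35457/130657805 ≈ -0.00027137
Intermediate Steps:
o(Z) = 1/3
m(a) = 1
Q = -130700880 (Q = (-405 + 12429)*(1 - 10871) = 12024*(-10870) = -130700880)
(34228 + 1229)/(Q + 43075) = (34228 + 1229)/(-130700880 + 43075) = 35457/(-130657805) = 35457*(-1/130657805) = -35457/130657805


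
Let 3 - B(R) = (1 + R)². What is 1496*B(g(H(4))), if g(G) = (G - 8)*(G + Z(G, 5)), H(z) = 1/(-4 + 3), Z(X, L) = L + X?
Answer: -1006808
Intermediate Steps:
H(z) = -1 (H(z) = 1/(-1) = -1)
g(G) = (-8 + G)*(5 + 2*G) (g(G) = (G - 8)*(G + (5 + G)) = (-8 + G)*(5 + 2*G))
B(R) = 3 - (1 + R)²
1496*B(g(H(4))) = 1496*(3 - (1 + (-40 - 11*(-1) + 2*(-1)²))²) = 1496*(3 - (1 + (-40 + 11 + 2*1))²) = 1496*(3 - (1 + (-40 + 11 + 2))²) = 1496*(3 - (1 - 27)²) = 1496*(3 - 1*(-26)²) = 1496*(3 - 1*676) = 1496*(3 - 676) = 1496*(-673) = -1006808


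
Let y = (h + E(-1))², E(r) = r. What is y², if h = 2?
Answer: 1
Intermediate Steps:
y = 1 (y = (2 - 1)² = 1² = 1)
y² = 1² = 1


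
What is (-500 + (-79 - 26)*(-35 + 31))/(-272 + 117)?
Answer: 16/31 ≈ 0.51613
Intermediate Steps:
(-500 + (-79 - 26)*(-35 + 31))/(-272 + 117) = (-500 - 105*(-4))/(-155) = (-500 + 420)*(-1/155) = -80*(-1/155) = 16/31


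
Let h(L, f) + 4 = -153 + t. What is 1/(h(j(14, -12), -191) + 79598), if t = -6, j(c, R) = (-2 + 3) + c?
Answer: 1/79435 ≈ 1.2589e-5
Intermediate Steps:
j(c, R) = 1 + c
h(L, f) = -163 (h(L, f) = -4 + (-153 - 6) = -4 - 159 = -163)
1/(h(j(14, -12), -191) + 79598) = 1/(-163 + 79598) = 1/79435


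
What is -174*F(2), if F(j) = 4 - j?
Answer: -348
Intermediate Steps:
-174*F(2) = -174*(4 - 1*2) = -174*(4 - 2) = -174*2 = -348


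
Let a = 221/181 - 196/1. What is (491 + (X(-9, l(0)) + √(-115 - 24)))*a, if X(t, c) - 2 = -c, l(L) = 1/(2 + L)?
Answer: -34726175/362 - 35255*I*√139/181 ≈ -95929.0 - 2296.4*I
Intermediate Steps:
X(t, c) = 2 - c
a = -35255/181 (a = 221*(1/181) - 196*1 = 221/181 - 196 = -35255/181 ≈ -194.78)
(491 + (X(-9, l(0)) + √(-115 - 24)))*a = (491 + ((2 - 1/(2 + 0)) + √(-115 - 24)))*(-35255/181) = (491 + ((2 - 1/2) + √(-139)))*(-35255/181) = (491 + ((2 - 1*½) + I*√139))*(-35255/181) = (491 + ((2 - ½) + I*√139))*(-35255/181) = (491 + (3/2 + I*√139))*(-35255/181) = (985/2 + I*√139)*(-35255/181) = -34726175/362 - 35255*I*√139/181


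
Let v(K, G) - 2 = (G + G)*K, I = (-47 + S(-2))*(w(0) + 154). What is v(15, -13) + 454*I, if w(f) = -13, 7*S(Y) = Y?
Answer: -21191350/7 ≈ -3.0273e+6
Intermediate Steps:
S(Y) = Y/7
I = -46671/7 (I = (-47 + (⅐)*(-2))*(-13 + 154) = (-47 - 2/7)*141 = -331/7*141 = -46671/7 ≈ -6667.3)
v(K, G) = 2 + 2*G*K (v(K, G) = 2 + (G + G)*K = 2 + (2*G)*K = 2 + 2*G*K)
v(15, -13) + 454*I = (2 + 2*(-13)*15) + 454*(-46671/7) = (2 - 390) - 21188634/7 = -388 - 21188634/7 = -21191350/7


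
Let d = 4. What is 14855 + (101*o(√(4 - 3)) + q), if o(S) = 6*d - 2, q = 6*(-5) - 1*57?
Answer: 16990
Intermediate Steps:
q = -87 (q = -30 - 57 = -87)
o(S) = 22 (o(S) = 6*4 - 2 = 24 - 2 = 22)
14855 + (101*o(√(4 - 3)) + q) = 14855 + (101*22 - 87) = 14855 + (2222 - 87) = 14855 + 2135 = 16990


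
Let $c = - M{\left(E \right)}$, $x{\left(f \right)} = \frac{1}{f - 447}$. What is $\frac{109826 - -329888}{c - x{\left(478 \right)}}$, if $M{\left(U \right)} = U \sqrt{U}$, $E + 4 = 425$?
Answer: $\frac{6815567}{35854170510} - \frac{88949964917 \sqrt{421}}{35854170510} \approx -50.903$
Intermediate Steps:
$E = 421$ ($E = -4 + 425 = 421$)
$M{\left(U \right)} = U^{\frac{3}{2}}$
$x{\left(f \right)} = \frac{1}{-447 + f}$
$c = - 421 \sqrt{421}$ ($c = - 421^{\frac{3}{2}} = - 421 \sqrt{421} \approx -8638.2$)
$\frac{109826 - -329888}{c - x{\left(478 \right)}} = \frac{109826 - -329888}{- 421 \sqrt{421} - \frac{1}{-447 + 478}} = \frac{109826 + 329888}{- 421 \sqrt{421} - \frac{1}{31}} = \frac{439714}{- 421 \sqrt{421} - \frac{1}{31}} = \frac{439714}{- \frac{1}{31} - 421 \sqrt{421}}$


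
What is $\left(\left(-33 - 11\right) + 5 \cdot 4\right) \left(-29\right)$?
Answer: $696$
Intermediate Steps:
$\left(\left(-33 - 11\right) + 5 \cdot 4\right) \left(-29\right) = \left(-44 + 20\right) \left(-29\right) = \left(-24\right) \left(-29\right) = 696$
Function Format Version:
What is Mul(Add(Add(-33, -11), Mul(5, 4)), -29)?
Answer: 696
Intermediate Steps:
Mul(Add(Add(-33, -11), Mul(5, 4)), -29) = Mul(Add(-44, 20), -29) = Mul(-24, -29) = 696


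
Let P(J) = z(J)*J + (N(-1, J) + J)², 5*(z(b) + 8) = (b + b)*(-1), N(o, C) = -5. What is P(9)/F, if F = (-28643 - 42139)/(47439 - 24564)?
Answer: 337025/11797 ≈ 28.569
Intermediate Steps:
F = -23594/7625 (F = -70782/22875 = -70782*1/22875 = -23594/7625 ≈ -3.0943)
z(b) = -8 - 2*b/5 (z(b) = -8 + ((b + b)*(-1))/5 = -8 + ((2*b)*(-1))/5 = -8 + (-2*b)/5 = -8 - 2*b/5)
P(J) = (-5 + J)² + J*(-8 - 2*J/5) (P(J) = (-8 - 2*J/5)*J + (-5 + J)² = J*(-8 - 2*J/5) + (-5 + J)² = (-5 + J)² + J*(-8 - 2*J/5))
P(9)/F = (25 - 18*9 + (⅗)*9²)/(-23594/7625) = (25 - 162 + (⅗)*81)*(-7625/23594) = (25 - 162 + 243/5)*(-7625/23594) = -442/5*(-7625/23594) = 337025/11797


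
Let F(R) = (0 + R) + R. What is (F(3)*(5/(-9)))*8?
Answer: -80/3 ≈ -26.667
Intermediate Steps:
F(R) = 2*R (F(R) = R + R = 2*R)
(F(3)*(5/(-9)))*8 = ((2*3)*(5/(-9)))*8 = (6*(5*(-⅑)))*8 = (6*(-5/9))*8 = -10/3*8 = -80/3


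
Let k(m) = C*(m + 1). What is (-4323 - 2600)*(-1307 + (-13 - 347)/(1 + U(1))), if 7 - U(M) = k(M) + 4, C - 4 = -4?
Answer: 9671431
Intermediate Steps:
C = 0 (C = 4 - 4 = 0)
k(m) = 0 (k(m) = 0*(m + 1) = 0*(1 + m) = 0)
U(M) = 3 (U(M) = 7 - (0 + 4) = 7 - 1*4 = 7 - 4 = 3)
(-4323 - 2600)*(-1307 + (-13 - 347)/(1 + U(1))) = (-4323 - 2600)*(-1307 + (-13 - 347)/(1 + 3)) = -6923*(-1307 - 360/4) = -6923*(-1307 + (1/4)*(-360)) = -6923*(-1307 - 90) = -6923*(-1397) = 9671431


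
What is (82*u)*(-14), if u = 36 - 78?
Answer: 48216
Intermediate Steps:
u = -42
(82*u)*(-14) = (82*(-42))*(-14) = -3444*(-14) = 48216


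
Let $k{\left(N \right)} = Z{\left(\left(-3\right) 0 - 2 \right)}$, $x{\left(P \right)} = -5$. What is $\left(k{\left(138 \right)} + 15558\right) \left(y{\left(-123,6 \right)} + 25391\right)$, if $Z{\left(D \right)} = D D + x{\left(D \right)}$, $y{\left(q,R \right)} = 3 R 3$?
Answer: $395847865$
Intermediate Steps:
$y{\left(q,R \right)} = 9 R$
$Z{\left(D \right)} = -5 + D^{2}$ ($Z{\left(D \right)} = D D - 5 = D^{2} - 5 = -5 + D^{2}$)
$k{\left(N \right)} = -1$ ($k{\left(N \right)} = -5 + \left(\left(-3\right) 0 - 2\right)^{2} = -5 + \left(0 - 2\right)^{2} = -5 + \left(-2\right)^{2} = -5 + 4 = -1$)
$\left(k{\left(138 \right)} + 15558\right) \left(y{\left(-123,6 \right)} + 25391\right) = \left(-1 + 15558\right) \left(9 \cdot 6 + 25391\right) = 15557 \left(54 + 25391\right) = 15557 \cdot 25445 = 395847865$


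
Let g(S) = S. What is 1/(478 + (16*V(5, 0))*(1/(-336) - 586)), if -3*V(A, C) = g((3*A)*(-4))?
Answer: -21/3927902 ≈ -5.3464e-6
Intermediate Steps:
V(A, C) = 4*A (V(A, C) = -3*A*(-4)/3 = -(-4)*A = 4*A)
1/(478 + (16*V(5, 0))*(1/(-336) - 586)) = 1/(478 + (16*(4*5))*(1/(-336) - 586)) = 1/(478 + (16*20)*(-1/336 - 586)) = 1/(478 + 320*(-196897/336)) = 1/(478 - 3937940/21) = 1/(-3927902/21) = -21/3927902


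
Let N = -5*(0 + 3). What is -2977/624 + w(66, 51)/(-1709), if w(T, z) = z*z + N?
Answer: -515489/82032 ≈ -6.2840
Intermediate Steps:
N = -15 (N = -5*3 = -15)
w(T, z) = -15 + z**2 (w(T, z) = z*z - 15 = z**2 - 15 = -15 + z**2)
-2977/624 + w(66, 51)/(-1709) = -2977/624 + (-15 + 51**2)/(-1709) = -2977*1/624 + (-15 + 2601)*(-1/1709) = -229/48 + 2586*(-1/1709) = -229/48 - 2586/1709 = -515489/82032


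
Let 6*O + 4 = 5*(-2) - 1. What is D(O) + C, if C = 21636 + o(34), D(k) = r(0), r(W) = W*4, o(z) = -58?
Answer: 21578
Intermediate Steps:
O = -5/2 (O = -⅔ + (5*(-2) - 1)/6 = -⅔ + (-10 - 1)/6 = -⅔ + (⅙)*(-11) = -⅔ - 11/6 = -5/2 ≈ -2.5000)
r(W) = 4*W
D(k) = 0 (D(k) = 4*0 = 0)
C = 21578 (C = 21636 - 58 = 21578)
D(O) + C = 0 + 21578 = 21578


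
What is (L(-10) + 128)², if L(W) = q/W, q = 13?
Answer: 1605289/100 ≈ 16053.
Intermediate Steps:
L(W) = 13/W
(L(-10) + 128)² = (13/(-10) + 128)² = (13*(-⅒) + 128)² = (-13/10 + 128)² = (1267/10)² = 1605289/100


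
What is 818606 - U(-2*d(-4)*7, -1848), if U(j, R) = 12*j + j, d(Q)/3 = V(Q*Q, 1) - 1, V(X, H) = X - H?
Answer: 826250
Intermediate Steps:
d(Q) = -6 + 3*Q**2 (d(Q) = 3*((Q*Q - 1*1) - 1) = 3*((Q**2 - 1) - 1) = 3*((-1 + Q**2) - 1) = 3*(-2 + Q**2) = -6 + 3*Q**2)
U(j, R) = 13*j
818606 - U(-2*d(-4)*7, -1848) = 818606 - 13*-2*(-6 + 3*(-4)**2)*7 = 818606 - 13*-2*(-6 + 3*16)*7 = 818606 - 13*-2*(-6 + 48)*7 = 818606 - 13*-2*42*7 = 818606 - 13*(-84*7) = 818606 - 13*(-588) = 818606 - 1*(-7644) = 818606 + 7644 = 826250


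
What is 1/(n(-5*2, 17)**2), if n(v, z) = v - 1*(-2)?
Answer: 1/64 ≈ 0.015625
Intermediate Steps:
n(v, z) = 2 + v (n(v, z) = v + 2 = 2 + v)
1/(n(-5*2, 17)**2) = 1/((2 - 5*2)**2) = 1/((2 - 10)**2) = 1/((-8)**2) = 1/64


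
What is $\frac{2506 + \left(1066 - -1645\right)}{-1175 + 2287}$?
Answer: $\frac{5217}{1112} \approx 4.6915$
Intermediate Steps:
$\frac{2506 + \left(1066 - -1645\right)}{-1175 + 2287} = \frac{2506 + \left(1066 + 1645\right)}{1112} = \left(2506 + 2711\right) \frac{1}{1112} = 5217 \cdot \frac{1}{1112} = \frac{5217}{1112}$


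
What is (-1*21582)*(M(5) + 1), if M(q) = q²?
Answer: -561132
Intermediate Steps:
(-1*21582)*(M(5) + 1) = (-1*21582)*(5² + 1) = -21582*(25 + 1) = -21582*26 = -561132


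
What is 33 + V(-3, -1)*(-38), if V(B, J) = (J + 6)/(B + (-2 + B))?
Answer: 227/4 ≈ 56.750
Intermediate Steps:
V(B, J) = (6 + J)/(-2 + 2*B)
33 + V(-3, -1)*(-38) = 33 + ((6 - 1)/(2*(-1 - 3)))*(-38) = 33 + ((1/2)*5/(-4))*(-38) = 33 + ((1/2)*(-1/4)*5)*(-38) = 33 - 5/8*(-38) = 33 + 95/4 = 227/4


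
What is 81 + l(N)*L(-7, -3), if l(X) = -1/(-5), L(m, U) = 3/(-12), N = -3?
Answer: 1619/20 ≈ 80.950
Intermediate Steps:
L(m, U) = -1/4 (L(m, U) = 3*(-1/12) = -1/4)
l(X) = 1/5 (l(X) = -1*(-1/5) = 1/5)
81 + l(N)*L(-7, -3) = 81 + (1/5)*(-1/4) = 81 - 1/20 = 1619/20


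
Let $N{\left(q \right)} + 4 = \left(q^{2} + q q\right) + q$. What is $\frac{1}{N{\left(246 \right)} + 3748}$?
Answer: $\frac{1}{125022} \approx 7.9986 \cdot 10^{-6}$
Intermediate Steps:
$N{\left(q \right)} = -4 + q + 2 q^{2}$ ($N{\left(q \right)} = -4 + \left(\left(q^{2} + q q\right) + q\right) = -4 + \left(\left(q^{2} + q^{2}\right) + q\right) = -4 + \left(2 q^{2} + q\right) = -4 + \left(q + 2 q^{2}\right) = -4 + q + 2 q^{2}$)
$\frac{1}{N{\left(246 \right)} + 3748} = \frac{1}{\left(-4 + 246 + 2 \cdot 246^{2}\right) + 3748} = \frac{1}{\left(-4 + 246 + 2 \cdot 60516\right) + 3748} = \frac{1}{\left(-4 + 246 + 121032\right) + 3748} = \frac{1}{121274 + 3748} = \frac{1}{125022}$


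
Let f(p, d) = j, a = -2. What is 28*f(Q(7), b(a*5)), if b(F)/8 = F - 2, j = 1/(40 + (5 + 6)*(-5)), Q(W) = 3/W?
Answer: -28/15 ≈ -1.8667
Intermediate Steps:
j = -1/15 (j = 1/(40 + 11*(-5)) = 1/(40 - 55) = 1/(-15) = -1/15 ≈ -0.066667)
b(F) = -16 + 8*F (b(F) = 8*(F - 2) = 8*(-2 + F) = -16 + 8*F)
f(p, d) = -1/15
28*f(Q(7), b(a*5)) = 28*(-1/15) = -28/15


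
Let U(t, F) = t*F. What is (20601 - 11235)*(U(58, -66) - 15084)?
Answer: -177129792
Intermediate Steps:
U(t, F) = F*t
(20601 - 11235)*(U(58, -66) - 15084) = (20601 - 11235)*(-66*58 - 15084) = 9366*(-3828 - 15084) = 9366*(-18912) = -177129792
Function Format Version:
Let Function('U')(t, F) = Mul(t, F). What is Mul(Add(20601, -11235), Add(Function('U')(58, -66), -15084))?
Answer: -177129792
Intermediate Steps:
Function('U')(t, F) = Mul(F, t)
Mul(Add(20601, -11235), Add(Function('U')(58, -66), -15084)) = Mul(Add(20601, -11235), Add(Mul(-66, 58), -15084)) = Mul(9366, Add(-3828, -15084)) = Mul(9366, -18912) = -177129792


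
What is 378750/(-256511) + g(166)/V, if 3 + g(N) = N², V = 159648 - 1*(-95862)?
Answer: -89706764917/65541125610 ≈ -1.3687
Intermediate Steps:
V = 255510 (V = 159648 + 95862 = 255510)
g(N) = -3 + N²
378750/(-256511) + g(166)/V = 378750/(-256511) + (-3 + 166²)/255510 = 378750*(-1/256511) + (-3 + 27556)*(1/255510) = -378750/256511 + 27553*(1/255510) = -378750/256511 + 27553/255510 = -89706764917/65541125610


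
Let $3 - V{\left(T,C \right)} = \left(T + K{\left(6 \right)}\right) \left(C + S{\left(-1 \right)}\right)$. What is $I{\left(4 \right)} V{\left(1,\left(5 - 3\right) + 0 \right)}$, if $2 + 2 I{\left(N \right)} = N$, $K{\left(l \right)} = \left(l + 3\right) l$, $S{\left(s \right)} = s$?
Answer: $-52$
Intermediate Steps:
$K{\left(l \right)} = l \left(3 + l\right)$ ($K{\left(l \right)} = \left(3 + l\right) l = l \left(3 + l\right)$)
$I{\left(N \right)} = -1 + \frac{N}{2}$
$V{\left(T,C \right)} = 3 - \left(-1 + C\right) \left(54 + T\right)$ ($V{\left(T,C \right)} = 3 - \left(T + 6 \left(3 + 6\right)\right) \left(C - 1\right) = 3 - \left(T + 6 \cdot 9\right) \left(-1 + C\right) = 3 - \left(T + 54\right) \left(-1 + C\right) = 3 - \left(54 + T\right) \left(-1 + C\right) = 3 - \left(-1 + C\right) \left(54 + T\right)$)
$I{\left(4 \right)} V{\left(1,\left(5 - 3\right) + 0 \right)} = \left(-1 + \frac{1}{2} \cdot 4\right) \left(57 + 1 - 54 \left(\left(5 - 3\right) + 0\right) - \left(\left(5 - 3\right) + 0\right) 1\right) = \left(-1 + 2\right) \left(57 + 1 - 54 \left(2 + 0\right) - \left(2 + 0\right) 1\right) = 1 \left(57 + 1 - 108 - 2 \cdot 1\right) = 1 \left(57 + 1 - 108 - 2\right) = 1 \left(-52\right) = -52$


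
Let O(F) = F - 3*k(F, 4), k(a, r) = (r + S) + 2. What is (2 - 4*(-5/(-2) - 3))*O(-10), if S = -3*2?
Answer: -40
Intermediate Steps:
S = -6
k(a, r) = -4 + r (k(a, r) = (r - 6) + 2 = (-6 + r) + 2 = -4 + r)
O(F) = F (O(F) = F - 3*(-4 + 4) = F - 3*0 = F + 0 = F)
(2 - 4*(-5/(-2) - 3))*O(-10) = (2 - 4*(-5/(-2) - 3))*(-10) = (2 - 4*(-5*(-½) - 3))*(-10) = (2 - 4*(5/2 - 3))*(-10) = (2 - 4*(-½))*(-10) = (2 + 2)*(-10) = 4*(-10) = -40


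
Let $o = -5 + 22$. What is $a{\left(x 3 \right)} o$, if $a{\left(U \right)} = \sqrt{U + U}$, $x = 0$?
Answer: $0$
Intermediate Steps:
$o = 17$
$a{\left(U \right)} = \sqrt{2} \sqrt{U}$ ($a{\left(U \right)} = \sqrt{2 U} = \sqrt{2} \sqrt{U}$)
$a{\left(x 3 \right)} o = \sqrt{2} \sqrt{0 \cdot 3} \cdot 17 = \sqrt{2} \sqrt{0} \cdot 17 = \sqrt{2} \cdot 0 \cdot 17 = 0 \cdot 17 = 0$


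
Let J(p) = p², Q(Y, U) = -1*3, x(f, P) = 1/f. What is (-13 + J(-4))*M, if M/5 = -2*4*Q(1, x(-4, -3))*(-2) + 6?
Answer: -630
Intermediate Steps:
x(f, P) = 1/f
Q(Y, U) = -3
M = -210 (M = 5*(-2*4*(-3)*(-2) + 6) = 5*(-(-24)*(-2) + 6) = 5*(-2*24 + 6) = 5*(-48 + 6) = 5*(-42) = -210)
(-13 + J(-4))*M = (-13 + (-4)²)*(-210) = (-13 + 16)*(-210) = 3*(-210) = -630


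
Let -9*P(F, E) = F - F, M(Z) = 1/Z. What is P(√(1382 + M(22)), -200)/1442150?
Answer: 0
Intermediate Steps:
P(F, E) = 0 (P(F, E) = -(F - F)/9 = -⅑*0 = 0)
P(√(1382 + M(22)), -200)/1442150 = 0/1442150 = 0*(1/1442150) = 0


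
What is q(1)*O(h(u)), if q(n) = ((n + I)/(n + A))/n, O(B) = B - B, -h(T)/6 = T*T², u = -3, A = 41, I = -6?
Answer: 0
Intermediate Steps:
h(T) = -6*T³ (h(T) = -6*T*T² = -6*T³)
O(B) = 0
q(n) = (-6 + n)/(n*(41 + n)) (q(n) = ((n - 6)/(n + 41))/n = ((-6 + n)/(41 + n))/n = (-6 + n)/(n*(41 + n)))
q(1)*O(h(u)) = ((-6 + 1)/(1*(41 + 1)))*0 = (1*(-5)/42)*0 = (1*(1/42)*(-5))*0 = -5/42*0 = 0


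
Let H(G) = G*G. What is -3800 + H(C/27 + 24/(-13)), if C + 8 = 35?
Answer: -642079/169 ≈ -3799.3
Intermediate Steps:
C = 27 (C = -8 + 35 = 27)
H(G) = G**2
-3800 + H(C/27 + 24/(-13)) = -3800 + (27/27 + 24/(-13))**2 = -3800 + (27*(1/27) + 24*(-1/13))**2 = -3800 + (1 - 24/13)**2 = -3800 + (-11/13)**2 = -3800 + 121/169 = -642079/169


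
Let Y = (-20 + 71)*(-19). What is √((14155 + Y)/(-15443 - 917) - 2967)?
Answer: I*√49645755385/4090 ≈ 54.478*I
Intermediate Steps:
Y = -969 (Y = 51*(-19) = -969)
√((14155 + Y)/(-15443 - 917) - 2967) = √((14155 - 969)/(-15443 - 917) - 2967) = √(13186/(-16360) - 2967) = √(13186*(-1/16360) - 2967) = √(-6593/8180 - 2967) = √(-24276653/8180) = I*√49645755385/4090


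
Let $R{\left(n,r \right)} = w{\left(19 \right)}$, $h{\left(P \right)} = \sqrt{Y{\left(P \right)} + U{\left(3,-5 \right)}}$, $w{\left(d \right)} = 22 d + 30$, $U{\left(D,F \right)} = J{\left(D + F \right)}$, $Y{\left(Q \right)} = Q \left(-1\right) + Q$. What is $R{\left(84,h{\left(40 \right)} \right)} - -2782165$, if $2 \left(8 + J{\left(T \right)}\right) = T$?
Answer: $2782613$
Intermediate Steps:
$J{\left(T \right)} = -8 + \frac{T}{2}$
$Y{\left(Q \right)} = 0$ ($Y{\left(Q \right)} = - Q + Q = 0$)
$U{\left(D,F \right)} = -8 + \frac{D}{2} + \frac{F}{2}$ ($U{\left(D,F \right)} = -8 + \frac{D + F}{2} = -8 + \left(\frac{D}{2} + \frac{F}{2}\right) = -8 + \frac{D}{2} + \frac{F}{2}$)
$w{\left(d \right)} = 30 + 22 d$
$h{\left(P \right)} = 3 i$ ($h{\left(P \right)} = \sqrt{0 + \left(-8 + \frac{1}{2} \cdot 3 + \frac{1}{2} \left(-5\right)\right)} = \sqrt{0 - 9} = \sqrt{-9} = 3 i$)
$R{\left(n,r \right)} = 448$ ($R{\left(n,r \right)} = 30 + 22 \cdot 19 = 30 + 418 = 448$)
$R{\left(84,h{\left(40 \right)} \right)} - -2782165 = 448 - -2782165 = 448 + 2782165 = 2782613$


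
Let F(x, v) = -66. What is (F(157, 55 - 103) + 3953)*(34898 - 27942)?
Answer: 27037972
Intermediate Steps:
(F(157, 55 - 103) + 3953)*(34898 - 27942) = (-66 + 3953)*(34898 - 27942) = 3887*6956 = 27037972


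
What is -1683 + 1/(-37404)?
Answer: -62950933/37404 ≈ -1683.0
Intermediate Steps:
-1683 + 1/(-37404) = -1683 - 1/37404 = -62950933/37404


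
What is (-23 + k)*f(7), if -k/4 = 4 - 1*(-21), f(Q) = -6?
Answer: 738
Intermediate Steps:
k = -100 (k = -4*(4 - 1*(-21)) = -4*(4 + 21) = -4*25 = -100)
(-23 + k)*f(7) = (-23 - 100)*(-6) = -123*(-6) = 738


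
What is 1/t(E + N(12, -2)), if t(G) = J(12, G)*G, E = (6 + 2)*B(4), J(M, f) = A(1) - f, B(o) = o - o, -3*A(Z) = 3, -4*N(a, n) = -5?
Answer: -16/45 ≈ -0.35556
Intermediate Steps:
N(a, n) = 5/4 (N(a, n) = -¼*(-5) = 5/4)
A(Z) = -1 (A(Z) = -⅓*3 = -1)
B(o) = 0
J(M, f) = -1 - f
E = 0 (E = (6 + 2)*0 = 8*0 = 0)
t(G) = G*(-1 - G) (t(G) = (-1 - G)*G = G*(-1 - G))
1/t(E + N(12, -2)) = 1/(-(0 + 5/4)*(1 + (0 + 5/4))) = 1/(-1*5/4*(1 + 5/4)) = 1/(-1*5/4*9/4) = 1/(-45/16) = -16/45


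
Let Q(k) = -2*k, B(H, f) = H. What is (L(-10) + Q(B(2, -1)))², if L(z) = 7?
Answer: 9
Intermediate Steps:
(L(-10) + Q(B(2, -1)))² = (7 - 2*2)² = (7 - 4)² = 3² = 9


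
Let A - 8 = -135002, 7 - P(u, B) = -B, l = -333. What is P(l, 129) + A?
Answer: -134858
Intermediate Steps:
P(u, B) = 7 + B (P(u, B) = 7 - (-1)*B = 7 + B)
A = -134994 (A = 8 - 135002 = -134994)
P(l, 129) + A = (7 + 129) - 134994 = 136 - 134994 = -134858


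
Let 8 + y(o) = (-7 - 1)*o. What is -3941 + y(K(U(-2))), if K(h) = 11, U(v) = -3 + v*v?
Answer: -4037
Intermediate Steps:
U(v) = -3 + v**2
y(o) = -8 - 8*o (y(o) = -8 + (-7 - 1)*o = -8 - 8*o)
-3941 + y(K(U(-2))) = -3941 + (-8 - 8*11) = -3941 + (-8 - 88) = -3941 - 96 = -4037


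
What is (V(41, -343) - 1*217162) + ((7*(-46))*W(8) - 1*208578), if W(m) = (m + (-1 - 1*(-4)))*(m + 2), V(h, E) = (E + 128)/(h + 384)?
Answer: -39198643/85 ≈ -4.6116e+5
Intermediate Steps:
V(h, E) = (128 + E)/(384 + h)
W(m) = (2 + m)*(3 + m) (W(m) = (m + (-1 + 4))*(2 + m) = (m + 3)*(2 + m) = (3 + m)*(2 + m) = (2 + m)*(3 + m))
(V(41, -343) - 1*217162) + ((7*(-46))*W(8) - 1*208578) = ((128 - 343)/(384 + 41) - 1*217162) + ((7*(-46))*(6 + 8**2 + 5*8) - 1*208578) = (-215/425 - 217162) + (-322*(6 + 64 + 40) - 208578) = ((1/425)*(-215) - 217162) + (-322*110 - 208578) = (-43/85 - 217162) + (-35420 - 208578) = -18458813/85 - 243998 = -39198643/85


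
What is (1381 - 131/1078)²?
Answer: 2215891256569/1162084 ≈ 1.9068e+6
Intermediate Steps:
(1381 - 131/1078)² = (1488587/1078)² = 2215891256569/1162084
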